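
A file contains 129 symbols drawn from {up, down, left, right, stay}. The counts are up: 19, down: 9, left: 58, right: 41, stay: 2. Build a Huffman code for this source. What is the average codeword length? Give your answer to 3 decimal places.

Probabilities are the counts divided by 129.
Repeatedly combine the two least-probable nodes; the expected code length is the sum of the merged weights.
merge 2/129 + 3/43 → 11/129
merge 11/129 + 19/129 → 10/43
merge 10/43 + 41/129 → 71/129
merge 58/129 + 71/129 → 1
L = 11/129 + 10/43 + 71/129 + 1 = 241/129 ≈ 1.868 bits/symbol.

1.868 bits/symbol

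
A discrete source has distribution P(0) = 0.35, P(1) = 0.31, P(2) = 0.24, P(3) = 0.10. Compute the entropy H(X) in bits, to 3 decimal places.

1.880 bits

H = −Σ pᵢ log₂ pᵢ.
−0.35·log₂(0.35) = 0.5301
−0.31·log₂(0.31) = 0.5238
−0.24·log₂(0.24) = 0.4941
−0.10·log₂(0.10) = 0.3322
Sum ≈ 1.8802 → 1.880 bits.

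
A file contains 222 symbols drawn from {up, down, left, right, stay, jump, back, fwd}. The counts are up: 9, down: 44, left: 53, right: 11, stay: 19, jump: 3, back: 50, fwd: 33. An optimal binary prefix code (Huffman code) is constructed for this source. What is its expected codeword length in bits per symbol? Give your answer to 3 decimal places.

2.685 bits/symbol

Probabilities are the counts divided by 222.
Repeatedly combine the two least-probable nodes; the expected code length is the sum of the merged weights.
merge 1/74 + 3/74 → 2/37
merge 11/222 + 2/37 → 23/222
merge 19/222 + 23/222 → 7/37
merge 11/74 + 7/37 → 25/74
merge 22/111 + 25/111 → 47/111
merge 53/222 + 25/74 → 64/111
merge 47/111 + 64/111 → 1
L = 2/37 + 23/222 + 7/37 + 25/74 + 47/111 + 64/111 + 1 = 298/111 ≈ 2.685 bits/symbol.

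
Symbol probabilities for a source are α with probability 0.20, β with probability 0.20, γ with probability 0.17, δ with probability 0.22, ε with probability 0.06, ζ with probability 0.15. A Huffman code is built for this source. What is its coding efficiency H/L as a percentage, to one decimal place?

96.8%

Entropy H = −Σ p log₂ p ≈ 2.4980 bits.
Huffman merges: 3/50+3/20→21/100; 17/100+1/5→37/100; 1/5+21/100→41/100; 11/50+37/100→59/100; 41/100+59/100→1. L = 129/50 ≈ 2.5800.
Efficiency = H/L = 2.4980/2.5800 = 96.8%.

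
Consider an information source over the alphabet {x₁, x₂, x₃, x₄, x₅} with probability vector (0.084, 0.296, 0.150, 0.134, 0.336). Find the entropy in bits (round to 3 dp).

H = −Σ pᵢ log₂ pᵢ.
−0.084·log₂(0.084) = 0.3002
−0.296·log₂(0.296) = 0.5199
−0.150·log₂(0.150) = 0.4105
−0.134·log₂(0.134) = 0.3886
−0.336·log₂(0.336) = 0.5287
Sum ≈ 2.1478 → 2.148 bits.

2.148 bits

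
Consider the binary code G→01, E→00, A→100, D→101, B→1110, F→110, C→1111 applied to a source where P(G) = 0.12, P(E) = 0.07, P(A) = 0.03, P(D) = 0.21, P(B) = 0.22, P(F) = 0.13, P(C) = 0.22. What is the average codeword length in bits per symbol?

L̄ = Σ pᵢ·ℓᵢ = 0.12·2 + 0.07·2 + 0.03·3 + 0.21·3 + 0.22·4 + 0.13·3 + 0.22·4 = 3.25 bits/symbol.

3.25 bits/symbol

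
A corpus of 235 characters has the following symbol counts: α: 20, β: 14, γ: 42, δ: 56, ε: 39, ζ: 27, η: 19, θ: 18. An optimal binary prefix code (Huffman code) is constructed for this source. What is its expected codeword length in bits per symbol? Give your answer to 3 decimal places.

2.885 bits/symbol

Probabilities are the counts divided by 235.
Repeatedly combine the two least-probable nodes; the expected code length is the sum of the merged weights.
merge 14/235 + 18/235 → 32/235
merge 19/235 + 4/47 → 39/235
merge 27/235 + 32/235 → 59/235
merge 39/235 + 39/235 → 78/235
merge 42/235 + 56/235 → 98/235
merge 59/235 + 78/235 → 137/235
merge 98/235 + 137/235 → 1
L = 32/235 + 39/235 + 59/235 + 78/235 + 98/235 + 137/235 + 1 = 678/235 ≈ 2.885 bits/symbol.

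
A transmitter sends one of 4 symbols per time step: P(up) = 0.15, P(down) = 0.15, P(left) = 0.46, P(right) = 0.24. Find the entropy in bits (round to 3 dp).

1.831 bits

H = −Σ pᵢ log₂ pᵢ.
−0.15·log₂(0.15) = 0.4105
−0.15·log₂(0.15) = 0.4105
−0.46·log₂(0.46) = 0.5153
−0.24·log₂(0.24) = 0.4941
Sum ≈ 1.8306 → 1.831 bits.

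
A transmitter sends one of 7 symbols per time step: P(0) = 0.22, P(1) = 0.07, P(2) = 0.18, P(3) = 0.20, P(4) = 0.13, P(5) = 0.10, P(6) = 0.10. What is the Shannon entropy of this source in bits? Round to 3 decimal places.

2.706 bits

H = −Σ pᵢ log₂ pᵢ.
−0.22·log₂(0.22) = 0.4806
−0.07·log₂(0.07) = 0.2686
−0.18·log₂(0.18) = 0.4453
−0.20·log₂(0.20) = 0.4644
−0.13·log₂(0.13) = 0.3826
−0.10·log₂(0.10) = 0.3322
−0.10·log₂(0.10) = 0.3322
Sum ≈ 2.7059 → 2.706 bits.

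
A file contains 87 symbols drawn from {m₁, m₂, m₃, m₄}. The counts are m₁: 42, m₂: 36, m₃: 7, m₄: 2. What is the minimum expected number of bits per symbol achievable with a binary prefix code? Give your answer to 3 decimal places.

Probabilities are the counts divided by 87.
Repeatedly combine the two least-probable nodes; the expected code length is the sum of the merged weights.
merge 2/87 + 7/87 → 3/29
merge 3/29 + 12/29 → 15/29
merge 14/29 + 15/29 → 1
L = 3/29 + 15/29 + 1 = 47/29 ≈ 1.621 bits/symbol.

1.621 bits/symbol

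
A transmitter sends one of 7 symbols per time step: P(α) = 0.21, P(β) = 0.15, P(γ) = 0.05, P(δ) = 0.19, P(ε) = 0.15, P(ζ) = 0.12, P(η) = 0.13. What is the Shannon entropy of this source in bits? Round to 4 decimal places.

2.7149 bits

H = −Σ pᵢ log₂ pᵢ.
−0.21·log₂(0.21) = 0.4728
−0.15·log₂(0.15) = 0.4105
−0.05·log₂(0.05) = 0.2161
−0.19·log₂(0.19) = 0.4552
−0.15·log₂(0.15) = 0.4105
−0.12·log₂(0.12) = 0.3671
−0.13·log₂(0.13) = 0.3826
Sum ≈ 2.7149 → 2.7149 bits.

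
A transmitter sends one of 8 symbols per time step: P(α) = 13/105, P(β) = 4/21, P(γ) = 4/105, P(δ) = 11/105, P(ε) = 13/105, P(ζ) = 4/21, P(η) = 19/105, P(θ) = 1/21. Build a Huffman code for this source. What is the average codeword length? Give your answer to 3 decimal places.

Repeatedly combine the two least-probable nodes; the expected code length is the sum of the merged weights.
merge 4/105 + 1/21 → 3/35
merge 3/35 + 11/105 → 4/21
merge 13/105 + 13/105 → 26/105
merge 19/105 + 4/21 → 13/35
merge 4/21 + 4/21 → 8/21
merge 26/105 + 13/35 → 13/21
merge 8/21 + 13/21 → 1
L = 3/35 + 4/21 + 26/105 + 13/35 + 8/21 + 13/21 + 1 = 304/105 ≈ 2.895 bits/symbol.

2.895 bits/symbol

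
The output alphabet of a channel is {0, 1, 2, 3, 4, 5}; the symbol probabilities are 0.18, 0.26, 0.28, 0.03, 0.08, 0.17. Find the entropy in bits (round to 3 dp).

2.343 bits

H = −Σ pᵢ log₂ pᵢ.
−0.18·log₂(0.18) = 0.4453
−0.26·log₂(0.26) = 0.5053
−0.28·log₂(0.28) = 0.5142
−0.03·log₂(0.03) = 0.1518
−0.08·log₂(0.08) = 0.2915
−0.17·log₂(0.17) = 0.4346
Sum ≈ 2.3427 → 2.343 bits.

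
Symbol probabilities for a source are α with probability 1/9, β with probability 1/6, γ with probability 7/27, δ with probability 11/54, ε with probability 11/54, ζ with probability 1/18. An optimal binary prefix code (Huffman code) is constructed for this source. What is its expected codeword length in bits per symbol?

Repeatedly combine the two least-probable nodes; the expected code length is the sum of the merged weights.
merge 1/18 + 1/9 → 1/6
merge 1/6 + 1/6 → 1/3
merge 11/54 + 11/54 → 11/27
merge 7/27 + 1/3 → 16/27
merge 11/27 + 16/27 → 1
L = 1/6 + 1/3 + 11/27 + 16/27 + 1 = 5/2 = 2.5 bits/symbol.

2.5 bits/symbol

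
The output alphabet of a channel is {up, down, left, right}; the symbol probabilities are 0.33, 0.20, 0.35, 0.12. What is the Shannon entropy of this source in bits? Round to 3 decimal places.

1.889 bits

H = −Σ pᵢ log₂ pᵢ.
−0.33·log₂(0.33) = 0.5278
−0.20·log₂(0.20) = 0.4644
−0.35·log₂(0.35) = 0.5301
−0.12·log₂(0.12) = 0.3671
Sum ≈ 1.8894 → 1.889 bits.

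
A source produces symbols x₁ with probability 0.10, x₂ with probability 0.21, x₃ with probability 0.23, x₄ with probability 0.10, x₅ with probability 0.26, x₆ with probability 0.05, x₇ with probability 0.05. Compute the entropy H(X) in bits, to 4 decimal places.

H = −Σ pᵢ log₂ pᵢ.
−0.10·log₂(0.10) = 0.3322
−0.21·log₂(0.21) = 0.4728
−0.23·log₂(0.23) = 0.4877
−0.10·log₂(0.10) = 0.3322
−0.26·log₂(0.26) = 0.5053
−0.05·log₂(0.05) = 0.2161
−0.05·log₂(0.05) = 0.2161
Sum ≈ 2.5624 → 2.5624 bits.

2.5624 bits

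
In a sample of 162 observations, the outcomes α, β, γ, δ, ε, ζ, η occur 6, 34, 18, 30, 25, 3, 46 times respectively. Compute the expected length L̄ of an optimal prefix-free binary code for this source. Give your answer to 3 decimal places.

2.543 bits/symbol

Probabilities are the counts divided by 162.
Repeatedly combine the two least-probable nodes; the expected code length is the sum of the merged weights.
merge 1/54 + 1/27 → 1/18
merge 1/18 + 1/9 → 1/6
merge 25/162 + 1/6 → 26/81
merge 5/27 + 17/81 → 32/81
merge 23/81 + 26/81 → 49/81
merge 32/81 + 49/81 → 1
L = 1/18 + 1/6 + 26/81 + 32/81 + 49/81 + 1 = 206/81 ≈ 2.543 bits/symbol.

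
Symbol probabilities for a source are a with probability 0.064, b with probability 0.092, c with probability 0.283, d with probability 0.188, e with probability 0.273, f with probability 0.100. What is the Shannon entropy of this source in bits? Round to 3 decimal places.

H = −Σ pᵢ log₂ pᵢ.
−0.064·log₂(0.064) = 0.2538
−0.092·log₂(0.092) = 0.3167
−0.283·log₂(0.283) = 0.5154
−0.188·log₂(0.188) = 0.4533
−0.273·log₂(0.273) = 0.5113
−0.100·log₂(0.100) = 0.3322
Sum ≈ 2.3827 → 2.383 bits.

2.383 bits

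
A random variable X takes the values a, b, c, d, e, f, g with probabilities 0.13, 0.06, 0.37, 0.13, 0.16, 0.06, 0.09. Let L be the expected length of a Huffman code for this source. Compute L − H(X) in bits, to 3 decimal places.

0.071 bits

Entropy H = −Σ p log₂ p ≈ 2.5188 bits.
Huffman merges: 3/50+3/50→3/25; 9/100+3/25→21/100; 13/100+13/100→13/50; 4/25+21/100→37/100; 13/50+37/100→63/100; 37/100+63/100→1. L = 259/100 ≈ 2.5900.
L − H = 2.5900 − 2.5188 = 0.071 bits.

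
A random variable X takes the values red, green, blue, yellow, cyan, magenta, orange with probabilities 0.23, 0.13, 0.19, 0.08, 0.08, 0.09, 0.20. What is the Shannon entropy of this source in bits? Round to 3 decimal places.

H = −Σ pᵢ log₂ pᵢ.
−0.23·log₂(0.23) = 0.4877
−0.13·log₂(0.13) = 0.3826
−0.19·log₂(0.19) = 0.4552
−0.08·log₂(0.08) = 0.2915
−0.08·log₂(0.08) = 0.2915
−0.09·log₂(0.09) = 0.3127
−0.20·log₂(0.20) = 0.4644
Sum ≈ 2.6856 → 2.686 bits.

2.686 bits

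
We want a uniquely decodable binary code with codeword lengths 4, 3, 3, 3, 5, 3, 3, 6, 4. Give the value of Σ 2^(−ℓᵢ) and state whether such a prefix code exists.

0.796875; yes

With common denominator 2^6 = 64: Σ 2^(−ℓᵢ) = 4/64 + 8/64 + 8/64 + 8/64 + 2/64 + 8/64 + 8/64 + 1/64 + 4/64 = 51/64 = 0.796875.
Kraft's inequality requires Σ ≤ 1; here Σ = 0.796875 ≤ 1, so such a prefix code exists.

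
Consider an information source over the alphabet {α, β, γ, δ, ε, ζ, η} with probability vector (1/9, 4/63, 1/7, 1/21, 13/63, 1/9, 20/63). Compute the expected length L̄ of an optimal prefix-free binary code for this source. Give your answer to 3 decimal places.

Repeatedly combine the two least-probable nodes; the expected code length is the sum of the merged weights.
merge 1/21 + 4/63 → 1/9
merge 1/9 + 1/9 → 2/9
merge 1/9 + 1/7 → 16/63
merge 13/63 + 2/9 → 3/7
merge 16/63 + 20/63 → 4/7
merge 3/7 + 4/7 → 1
L = 1/9 + 2/9 + 16/63 + 3/7 + 4/7 + 1 = 163/63 ≈ 2.587 bits/symbol.

2.587 bits/symbol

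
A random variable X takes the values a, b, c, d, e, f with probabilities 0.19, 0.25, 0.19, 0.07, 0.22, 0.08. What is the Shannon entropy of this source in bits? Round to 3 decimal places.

H = −Σ pᵢ log₂ pᵢ.
−0.19·log₂(0.19) = 0.4552
−0.25·log₂(0.25) = 0.5000
−0.19·log₂(0.19) = 0.4552
−0.07·log₂(0.07) = 0.2686
−0.22·log₂(0.22) = 0.4806
−0.08·log₂(0.08) = 0.2915
Sum ≈ 2.4511 → 2.451 bits.

2.451 bits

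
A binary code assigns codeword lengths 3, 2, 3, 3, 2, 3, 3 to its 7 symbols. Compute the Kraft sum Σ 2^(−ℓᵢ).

1.125

With common denominator 2^3 = 8: Σ 2^(−ℓᵢ) = 1/8 + 2/8 + 1/8 + 1/8 + 2/8 + 1/8 + 1/8 = 9/8 = 1.125.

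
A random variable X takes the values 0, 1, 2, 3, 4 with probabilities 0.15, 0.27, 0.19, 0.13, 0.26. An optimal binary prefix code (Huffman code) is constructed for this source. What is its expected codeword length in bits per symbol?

Repeatedly combine the two least-probable nodes; the expected code length is the sum of the merged weights.
merge 13/100 + 3/20 → 7/25
merge 19/100 + 13/50 → 9/20
merge 27/100 + 7/25 → 11/20
merge 9/20 + 11/20 → 1
L = 7/25 + 9/20 + 11/20 + 1 = 57/25 = 2.28 bits/symbol.

2.28 bits/symbol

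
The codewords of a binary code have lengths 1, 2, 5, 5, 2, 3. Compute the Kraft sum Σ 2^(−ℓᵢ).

1.1875

With common denominator 2^5 = 32: Σ 2^(−ℓᵢ) = 16/32 + 8/32 + 1/32 + 1/32 + 8/32 + 4/32 = 38/32 = 1.1875.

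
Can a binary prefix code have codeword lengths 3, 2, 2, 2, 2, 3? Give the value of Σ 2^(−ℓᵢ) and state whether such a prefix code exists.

With common denominator 2^3 = 8: Σ 2^(−ℓᵢ) = 1/8 + 2/8 + 2/8 + 2/8 + 2/8 + 1/8 = 10/8 = 1.25.
Kraft's inequality requires Σ ≤ 1; here Σ = 1.25 > 1, so no such prefix code exists.

1.25; no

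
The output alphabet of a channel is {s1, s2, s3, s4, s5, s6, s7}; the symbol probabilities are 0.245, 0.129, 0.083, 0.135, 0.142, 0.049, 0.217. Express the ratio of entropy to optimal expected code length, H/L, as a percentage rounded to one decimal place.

99.5%

Entropy H = −Σ p log₂ p ≈ 2.6577 bits.
Huffman merges: 49/1000+83/1000→33/250; 129/1000+33/250→261/1000; 27/200+71/500→277/1000; 217/1000+49/200→231/500; 261/1000+277/1000→269/500; 231/500+269/500→1. L = 267/100 ≈ 2.6700.
Efficiency = H/L = 2.6577/2.6700 = 99.5%.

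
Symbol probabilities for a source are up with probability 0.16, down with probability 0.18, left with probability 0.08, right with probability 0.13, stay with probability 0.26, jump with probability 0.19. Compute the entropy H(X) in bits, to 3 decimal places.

H = −Σ pᵢ log₂ pᵢ.
−0.16·log₂(0.16) = 0.4230
−0.18·log₂(0.18) = 0.4453
−0.08·log₂(0.08) = 0.2915
−0.13·log₂(0.13) = 0.3826
−0.26·log₂(0.26) = 0.5053
−0.19·log₂(0.19) = 0.4552
Sum ≈ 2.5030 → 2.503 bits.

2.503 bits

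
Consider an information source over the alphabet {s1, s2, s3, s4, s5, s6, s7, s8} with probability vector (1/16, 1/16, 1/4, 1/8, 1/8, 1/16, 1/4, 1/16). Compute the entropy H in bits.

2.75 bits

Each probability is a power of 1/2, so log₂(1/p) is an integer.
H = Σ p·log₂(1/p) = 1/16·4 + 1/16·4 + 1/4·2 + 1/8·3 + 1/8·3 + 1/16·4 + 1/4·2 + 1/16·4 = 2.75 bits.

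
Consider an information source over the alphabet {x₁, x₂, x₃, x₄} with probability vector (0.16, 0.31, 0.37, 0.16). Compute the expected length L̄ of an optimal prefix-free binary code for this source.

1.95 bits/symbol

Repeatedly combine the two least-probable nodes; the expected code length is the sum of the merged weights.
merge 4/25 + 4/25 → 8/25
merge 31/100 + 8/25 → 63/100
merge 37/100 + 63/100 → 1
L = 8/25 + 63/100 + 1 = 39/20 = 1.95 bits/symbol.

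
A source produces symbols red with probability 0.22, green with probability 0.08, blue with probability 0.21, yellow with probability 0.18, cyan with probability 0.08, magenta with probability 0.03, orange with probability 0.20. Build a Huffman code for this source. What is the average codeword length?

Repeatedly combine the two least-probable nodes; the expected code length is the sum of the merged weights.
merge 3/100 + 2/25 → 11/100
merge 2/25 + 11/100 → 19/100
merge 9/50 + 19/100 → 37/100
merge 1/5 + 21/100 → 41/100
merge 11/50 + 37/100 → 59/100
merge 41/100 + 59/100 → 1
L = 11/100 + 19/100 + 37/100 + 41/100 + 59/100 + 1 = 267/100 = 2.67 bits/symbol.

2.67 bits/symbol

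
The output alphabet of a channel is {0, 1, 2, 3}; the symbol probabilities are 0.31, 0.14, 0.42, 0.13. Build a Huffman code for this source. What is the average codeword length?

Repeatedly combine the two least-probable nodes; the expected code length is the sum of the merged weights.
merge 13/100 + 7/50 → 27/100
merge 27/100 + 31/100 → 29/50
merge 21/50 + 29/50 → 1
L = 27/100 + 29/50 + 1 = 37/20 = 1.85 bits/symbol.

1.85 bits/symbol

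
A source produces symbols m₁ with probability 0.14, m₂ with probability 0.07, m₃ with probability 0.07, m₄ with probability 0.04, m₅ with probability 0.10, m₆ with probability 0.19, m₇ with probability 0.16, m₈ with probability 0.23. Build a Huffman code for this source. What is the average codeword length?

Repeatedly combine the two least-probable nodes; the expected code length is the sum of the merged weights.
merge 1/25 + 7/100 → 11/100
merge 7/100 + 1/10 → 17/100
merge 11/100 + 7/50 → 1/4
merge 4/25 + 17/100 → 33/100
merge 19/100 + 23/100 → 21/50
merge 1/4 + 33/100 → 29/50
merge 21/50 + 29/50 → 1
L = 11/100 + 17/100 + 1/4 + 33/100 + 21/50 + 29/50 + 1 = 143/50 = 2.86 bits/symbol.

2.86 bits/symbol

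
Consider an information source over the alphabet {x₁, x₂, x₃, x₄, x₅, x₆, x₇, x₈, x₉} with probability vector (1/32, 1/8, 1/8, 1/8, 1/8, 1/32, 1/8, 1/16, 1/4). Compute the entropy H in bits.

Each probability is a power of 1/2, so log₂(1/p) is an integer.
H = Σ p·log₂(1/p) = 1/32·5 + 1/8·3 + 1/8·3 + 1/8·3 + 1/8·3 + 1/32·5 + 1/8·3 + 1/16·4 + 1/4·2 = 2.9375 bits.

2.9375 bits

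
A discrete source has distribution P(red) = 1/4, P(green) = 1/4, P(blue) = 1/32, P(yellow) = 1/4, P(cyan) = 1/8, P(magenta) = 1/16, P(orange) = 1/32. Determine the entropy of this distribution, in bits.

Each probability is a power of 1/2, so log₂(1/p) is an integer.
H = Σ p·log₂(1/p) = 1/4·2 + 1/4·2 + 1/32·5 + 1/4·2 + 1/8·3 + 1/16·4 + 1/32·5 = 2.4375 bits.

2.4375 bits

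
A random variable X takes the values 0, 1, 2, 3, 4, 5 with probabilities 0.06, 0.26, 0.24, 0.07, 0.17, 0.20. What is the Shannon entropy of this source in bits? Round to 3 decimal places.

H = −Σ pᵢ log₂ pᵢ.
−0.06·log₂(0.06) = 0.2435
−0.26·log₂(0.26) = 0.5053
−0.24·log₂(0.24) = 0.4941
−0.07·log₂(0.07) = 0.2686
−0.17·log₂(0.17) = 0.4346
−0.20·log₂(0.20) = 0.4644
Sum ≈ 2.4105 → 2.410 bits.

2.410 bits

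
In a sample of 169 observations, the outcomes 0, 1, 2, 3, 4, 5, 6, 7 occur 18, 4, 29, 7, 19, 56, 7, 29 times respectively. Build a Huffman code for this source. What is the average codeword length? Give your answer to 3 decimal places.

2.669 bits/symbol

Probabilities are the counts divided by 169.
Repeatedly combine the two least-probable nodes; the expected code length is the sum of the merged weights.
merge 4/169 + 7/169 → 11/169
merge 7/169 + 11/169 → 18/169
merge 18/169 + 18/169 → 36/169
merge 19/169 + 29/169 → 48/169
merge 29/169 + 36/169 → 5/13
merge 48/169 + 56/169 → 8/13
merge 5/13 + 8/13 → 1
L = 11/169 + 18/169 + 36/169 + 48/169 + 5/13 + 8/13 + 1 = 451/169 ≈ 2.669 bits/symbol.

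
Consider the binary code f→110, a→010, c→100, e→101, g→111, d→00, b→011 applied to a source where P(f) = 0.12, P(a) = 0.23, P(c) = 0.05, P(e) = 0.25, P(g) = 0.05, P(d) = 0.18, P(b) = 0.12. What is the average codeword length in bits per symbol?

L̄ = Σ pᵢ·ℓᵢ = 0.12·3 + 0.23·3 + 0.05·3 + 0.25·3 + 0.05·3 + 0.18·2 + 0.12·3 = 2.82 bits/symbol.

2.82 bits/symbol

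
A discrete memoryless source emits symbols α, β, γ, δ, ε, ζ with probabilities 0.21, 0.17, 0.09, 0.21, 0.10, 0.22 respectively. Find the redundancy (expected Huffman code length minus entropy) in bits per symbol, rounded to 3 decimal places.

Entropy H = −Σ p log₂ p ≈ 2.5057 bits.
Huffman merges: 9/100+1/10→19/100; 17/100+19/100→9/25; 21/100+21/100→21/50; 11/50+9/25→29/50; 21/50+29/50→1. L = 51/20 ≈ 2.5500.
L − H = 2.5500 − 2.5057 = 0.044 bits.

0.044 bits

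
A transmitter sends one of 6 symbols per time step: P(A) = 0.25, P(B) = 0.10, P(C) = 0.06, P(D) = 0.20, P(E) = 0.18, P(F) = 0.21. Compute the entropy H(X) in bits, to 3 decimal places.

2.458 bits

H = −Σ pᵢ log₂ pᵢ.
−0.25·log₂(0.25) = 0.5000
−0.10·log₂(0.10) = 0.3322
−0.06·log₂(0.06) = 0.2435
−0.20·log₂(0.20) = 0.4644
−0.18·log₂(0.18) = 0.4453
−0.21·log₂(0.21) = 0.4728
Sum ≈ 2.4582 → 2.458 bits.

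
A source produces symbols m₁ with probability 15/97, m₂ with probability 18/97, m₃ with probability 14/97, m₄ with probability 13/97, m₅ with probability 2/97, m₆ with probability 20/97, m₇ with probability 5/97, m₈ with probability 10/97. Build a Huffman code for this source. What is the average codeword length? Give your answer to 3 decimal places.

Repeatedly combine the two least-probable nodes; the expected code length is the sum of the merged weights.
merge 2/97 + 5/97 → 7/97
merge 7/97 + 10/97 → 17/97
merge 13/97 + 14/97 → 27/97
merge 15/97 + 17/97 → 32/97
merge 18/97 + 20/97 → 38/97
merge 27/97 + 32/97 → 59/97
merge 38/97 + 59/97 → 1
L = 7/97 + 17/97 + 27/97 + 32/97 + 38/97 + 59/97 + 1 = 277/97 ≈ 2.856 bits/symbol.

2.856 bits/symbol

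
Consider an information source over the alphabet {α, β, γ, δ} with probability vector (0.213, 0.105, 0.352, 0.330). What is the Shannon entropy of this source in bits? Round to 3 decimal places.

H = −Σ pᵢ log₂ pᵢ.
−0.213·log₂(0.213) = 0.4752
−0.105·log₂(0.105) = 0.3414
−0.352·log₂(0.352) = 0.5302
−0.330·log₂(0.330) = 0.5278
Sum ≈ 1.8747 → 1.875 bits.

1.875 bits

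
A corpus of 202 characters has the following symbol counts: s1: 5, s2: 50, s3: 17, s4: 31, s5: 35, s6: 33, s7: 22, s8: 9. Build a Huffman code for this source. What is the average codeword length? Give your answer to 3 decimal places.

Probabilities are the counts divided by 202.
Repeatedly combine the two least-probable nodes; the expected code length is the sum of the merged weights.
merge 5/202 + 9/202 → 7/101
merge 7/101 + 17/202 → 31/202
merge 11/101 + 31/202 → 53/202
merge 31/202 + 33/202 → 32/101
merge 35/202 + 25/101 → 85/202
merge 53/202 + 32/101 → 117/202
merge 85/202 + 117/202 → 1
L = 7/101 + 31/202 + 53/202 + 32/101 + 85/202 + 117/202 + 1 = 283/101 ≈ 2.802 bits/symbol.

2.802 bits/symbol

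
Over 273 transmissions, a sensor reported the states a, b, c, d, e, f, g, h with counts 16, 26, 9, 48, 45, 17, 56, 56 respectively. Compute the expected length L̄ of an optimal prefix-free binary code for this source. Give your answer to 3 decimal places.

2.835 bits/symbol

Probabilities are the counts divided by 273.
Repeatedly combine the two least-probable nodes; the expected code length is the sum of the merged weights.
merge 3/91 + 16/273 → 25/273
merge 17/273 + 25/273 → 2/13
merge 2/21 + 2/13 → 68/273
merge 15/91 + 16/91 → 31/91
merge 8/39 + 8/39 → 16/39
merge 68/273 + 31/91 → 23/39
merge 16/39 + 23/39 → 1
L = 25/273 + 2/13 + 68/273 + 31/91 + 16/39 + 23/39 + 1 = 258/91 ≈ 2.835 bits/symbol.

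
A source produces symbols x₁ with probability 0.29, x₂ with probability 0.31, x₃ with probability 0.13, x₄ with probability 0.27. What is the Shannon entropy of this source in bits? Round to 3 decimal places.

H = −Σ pᵢ log₂ pᵢ.
−0.29·log₂(0.29) = 0.5179
−0.31·log₂(0.31) = 0.5238
−0.13·log₂(0.13) = 0.3826
−0.27·log₂(0.27) = 0.5100
Sum ≈ 1.9344 → 1.934 bits.

1.934 bits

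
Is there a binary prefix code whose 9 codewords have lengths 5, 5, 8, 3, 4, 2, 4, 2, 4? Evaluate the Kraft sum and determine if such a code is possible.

With common denominator 2^8 = 256: Σ 2^(−ℓᵢ) = 8/256 + 8/256 + 1/256 + 32/256 + 16/256 + 64/256 + 16/256 + 64/256 + 16/256 = 225/256 = 0.87890625.
Kraft's inequality requires Σ ≤ 1; here Σ = 0.87890625 ≤ 1, so such a prefix code exists.

0.87890625; yes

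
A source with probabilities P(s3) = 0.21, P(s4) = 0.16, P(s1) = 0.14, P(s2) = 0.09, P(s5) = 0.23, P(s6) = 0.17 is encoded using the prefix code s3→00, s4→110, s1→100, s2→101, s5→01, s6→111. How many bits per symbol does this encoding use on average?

L̄ = Σ pᵢ·ℓᵢ = 0.21·2 + 0.16·3 + 0.14·3 + 0.09·3 + 0.23·2 + 0.17·3 = 2.56 bits/symbol.

2.56 bits/symbol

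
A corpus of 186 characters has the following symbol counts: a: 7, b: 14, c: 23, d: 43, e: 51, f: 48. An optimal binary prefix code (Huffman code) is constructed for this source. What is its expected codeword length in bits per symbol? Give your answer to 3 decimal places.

2.349 bits/symbol

Probabilities are the counts divided by 186.
Repeatedly combine the two least-probable nodes; the expected code length is the sum of the merged weights.
merge 7/186 + 7/93 → 7/62
merge 7/62 + 23/186 → 22/93
merge 43/186 + 22/93 → 29/62
merge 8/31 + 17/62 → 33/62
merge 29/62 + 33/62 → 1
L = 7/62 + 22/93 + 29/62 + 33/62 + 1 = 437/186 ≈ 2.349 bits/symbol.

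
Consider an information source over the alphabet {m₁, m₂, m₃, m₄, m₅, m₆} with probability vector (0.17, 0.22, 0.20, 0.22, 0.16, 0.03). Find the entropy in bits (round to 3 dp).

H = −Σ pᵢ log₂ pᵢ.
−0.17·log₂(0.17) = 0.4346
−0.22·log₂(0.22) = 0.4806
−0.20·log₂(0.20) = 0.4644
−0.22·log₂(0.22) = 0.4806
−0.16·log₂(0.16) = 0.4230
−0.03·log₂(0.03) = 0.1518
Sum ≈ 2.4349 → 2.435 bits.

2.435 bits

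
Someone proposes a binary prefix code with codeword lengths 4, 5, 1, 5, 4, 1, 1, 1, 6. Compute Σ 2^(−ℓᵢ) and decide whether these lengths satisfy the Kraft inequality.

With common denominator 2^6 = 64: Σ 2^(−ℓᵢ) = 4/64 + 2/64 + 32/64 + 2/64 + 4/64 + 32/64 + 32/64 + 32/64 + 1/64 = 141/64 = 2.203125.
Kraft's inequality requires Σ ≤ 1; here Σ = 2.203125 > 1, so no such prefix code exists.

2.203125; no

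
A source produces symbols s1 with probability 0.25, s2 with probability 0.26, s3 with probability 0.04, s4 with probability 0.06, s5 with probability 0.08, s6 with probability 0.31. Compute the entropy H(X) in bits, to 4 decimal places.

2.2499 bits

H = −Σ pᵢ log₂ pᵢ.
−0.25·log₂(0.25) = 0.5000
−0.26·log₂(0.26) = 0.5053
−0.04·log₂(0.04) = 0.1858
−0.06·log₂(0.06) = 0.2435
−0.08·log₂(0.08) = 0.2915
−0.31·log₂(0.31) = 0.5238
Sum ≈ 2.2499 → 2.2499 bits.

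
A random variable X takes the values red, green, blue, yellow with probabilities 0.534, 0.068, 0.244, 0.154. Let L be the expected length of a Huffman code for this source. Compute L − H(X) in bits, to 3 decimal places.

0.029 bits

Entropy H = −Σ p log₂ p ≈ 1.6592 bits.
Huffman merges: 17/250+77/500→111/500; 111/500+61/250→233/500; 233/500+267/500→1. L = 211/125 ≈ 1.6880.
L − H = 1.6880 − 1.6592 = 0.029 bits.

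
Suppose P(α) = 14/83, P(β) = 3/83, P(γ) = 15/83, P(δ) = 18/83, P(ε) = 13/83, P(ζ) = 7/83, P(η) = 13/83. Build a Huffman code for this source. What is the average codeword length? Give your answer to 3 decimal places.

2.723 bits/symbol

Repeatedly combine the two least-probable nodes; the expected code length is the sum of the merged weights.
merge 3/83 + 7/83 → 10/83
merge 10/83 + 13/83 → 23/83
merge 13/83 + 14/83 → 27/83
merge 15/83 + 18/83 → 33/83
merge 23/83 + 27/83 → 50/83
merge 33/83 + 50/83 → 1
L = 10/83 + 23/83 + 27/83 + 33/83 + 50/83 + 1 = 226/83 ≈ 2.723 bits/symbol.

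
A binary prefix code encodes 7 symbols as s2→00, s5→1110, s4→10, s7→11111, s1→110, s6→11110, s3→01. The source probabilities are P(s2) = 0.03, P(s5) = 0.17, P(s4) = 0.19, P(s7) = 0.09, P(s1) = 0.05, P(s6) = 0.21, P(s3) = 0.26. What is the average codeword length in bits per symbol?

L̄ = Σ pᵢ·ℓᵢ = 0.03·2 + 0.17·4 + 0.19·2 + 0.09·5 + 0.05·3 + 0.21·5 + 0.26·2 = 3.29 bits/symbol.

3.29 bits/symbol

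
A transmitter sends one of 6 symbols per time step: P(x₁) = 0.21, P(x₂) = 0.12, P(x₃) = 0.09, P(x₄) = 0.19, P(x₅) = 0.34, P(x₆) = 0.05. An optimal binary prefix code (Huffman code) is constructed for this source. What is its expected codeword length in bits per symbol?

2.4 bits/symbol

Repeatedly combine the two least-probable nodes; the expected code length is the sum of the merged weights.
merge 1/20 + 9/100 → 7/50
merge 3/25 + 7/50 → 13/50
merge 19/100 + 21/100 → 2/5
merge 13/50 + 17/50 → 3/5
merge 2/5 + 3/5 → 1
L = 7/50 + 13/50 + 2/5 + 3/5 + 1 = 12/5 = 2.4 bits/symbol.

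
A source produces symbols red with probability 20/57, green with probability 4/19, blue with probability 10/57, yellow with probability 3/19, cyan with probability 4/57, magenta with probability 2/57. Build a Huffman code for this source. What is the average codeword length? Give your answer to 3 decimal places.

Repeatedly combine the two least-probable nodes; the expected code length is the sum of the merged weights.
merge 2/57 + 4/57 → 2/19
merge 2/19 + 3/19 → 5/19
merge 10/57 + 4/19 → 22/57
merge 5/19 + 20/57 → 35/57
merge 22/57 + 35/57 → 1
L = 2/19 + 5/19 + 22/57 + 35/57 + 1 = 45/19 ≈ 2.368 bits/symbol.

2.368 bits/symbol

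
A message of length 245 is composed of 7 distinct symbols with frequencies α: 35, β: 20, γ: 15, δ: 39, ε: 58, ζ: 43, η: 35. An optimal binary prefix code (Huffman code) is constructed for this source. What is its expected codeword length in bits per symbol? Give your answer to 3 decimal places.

2.731 bits/symbol

Probabilities are the counts divided by 245.
Repeatedly combine the two least-probable nodes; the expected code length is the sum of the merged weights.
merge 3/49 + 4/49 → 1/7
merge 1/7 + 1/7 → 2/7
merge 1/7 + 39/245 → 74/245
merge 43/245 + 58/245 → 101/245
merge 2/7 + 74/245 → 144/245
merge 101/245 + 144/245 → 1
L = 1/7 + 2/7 + 74/245 + 101/245 + 144/245 + 1 = 669/245 ≈ 2.731 bits/symbol.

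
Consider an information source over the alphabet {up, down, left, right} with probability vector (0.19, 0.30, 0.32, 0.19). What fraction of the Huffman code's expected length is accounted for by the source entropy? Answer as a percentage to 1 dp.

97.9%

Entropy H = −Σ p log₂ p ≈ 1.9576 bits.
Huffman merges: 19/100+19/100→19/50; 3/10+8/25→31/50; 19/50+31/50→1. L = 2 ≈ 2.0000.
Efficiency = H/L = 1.9576/2.0000 = 97.9%.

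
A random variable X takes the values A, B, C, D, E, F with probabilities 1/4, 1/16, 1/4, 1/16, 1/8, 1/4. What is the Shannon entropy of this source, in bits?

2.375 bits

Each probability is a power of 1/2, so log₂(1/p) is an integer.
H = Σ p·log₂(1/p) = 1/4·2 + 1/16·4 + 1/4·2 + 1/16·4 + 1/8·3 + 1/4·2 = 2.375 bits.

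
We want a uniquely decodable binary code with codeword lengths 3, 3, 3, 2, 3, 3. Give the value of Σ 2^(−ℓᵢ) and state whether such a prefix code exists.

With common denominator 2^3 = 8: Σ 2^(−ℓᵢ) = 1/8 + 1/8 + 1/8 + 2/8 + 1/8 + 1/8 = 7/8 = 0.875.
Kraft's inequality requires Σ ≤ 1; here Σ = 0.875 ≤ 1, so such a prefix code exists.

0.875; yes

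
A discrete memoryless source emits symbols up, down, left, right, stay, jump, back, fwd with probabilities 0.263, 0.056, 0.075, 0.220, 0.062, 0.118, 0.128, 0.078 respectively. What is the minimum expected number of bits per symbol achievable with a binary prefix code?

Repeatedly combine the two least-probable nodes; the expected code length is the sum of the merged weights.
merge 7/125 + 31/500 → 59/500
merge 3/40 + 39/500 → 153/1000
merge 59/500 + 59/500 → 59/250
merge 16/125 + 153/1000 → 281/1000
merge 11/50 + 59/250 → 57/125
merge 263/1000 + 281/1000 → 68/125
merge 57/125 + 68/125 → 1
L = 59/500 + 153/1000 + 59/250 + 281/1000 + 57/125 + 68/125 + 1 = 697/250 = 2.788 bits/symbol.

2.788 bits/symbol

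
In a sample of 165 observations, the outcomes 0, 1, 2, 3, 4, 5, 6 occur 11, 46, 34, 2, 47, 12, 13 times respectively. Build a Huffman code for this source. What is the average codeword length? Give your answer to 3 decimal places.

2.461 bits/symbol

Probabilities are the counts divided by 165.
Repeatedly combine the two least-probable nodes; the expected code length is the sum of the merged weights.
merge 2/165 + 1/15 → 13/165
merge 4/55 + 13/165 → 5/33
merge 13/165 + 5/33 → 38/165
merge 34/165 + 38/165 → 24/55
merge 46/165 + 47/165 → 31/55
merge 24/55 + 31/55 → 1
L = 13/165 + 5/33 + 38/165 + 24/55 + 31/55 + 1 = 406/165 ≈ 2.461 bits/symbol.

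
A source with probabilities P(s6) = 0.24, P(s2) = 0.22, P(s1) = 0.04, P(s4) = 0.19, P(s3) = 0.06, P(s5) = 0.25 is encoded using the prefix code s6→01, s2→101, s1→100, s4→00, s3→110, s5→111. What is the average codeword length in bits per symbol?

L̄ = Σ pᵢ·ℓᵢ = 0.24·2 + 0.22·3 + 0.04·3 + 0.19·2 + 0.06·3 + 0.25·3 = 2.57 bits/symbol.

2.57 bits/symbol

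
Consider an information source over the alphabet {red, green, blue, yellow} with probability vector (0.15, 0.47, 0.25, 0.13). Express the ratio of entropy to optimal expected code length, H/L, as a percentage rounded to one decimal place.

Entropy H = −Σ p log₂ p ≈ 1.8051 bits.
Huffman merges: 13/100+3/20→7/25; 1/4+7/25→53/100; 47/100+53/100→1. L = 181/100 ≈ 1.8100.
Efficiency = H/L = 1.8051/1.8100 = 99.7%.

99.7%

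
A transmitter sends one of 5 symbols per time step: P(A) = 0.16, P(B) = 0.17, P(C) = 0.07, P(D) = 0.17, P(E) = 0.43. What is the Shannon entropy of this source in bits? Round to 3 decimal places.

2.084 bits

H = −Σ pᵢ log₂ pᵢ.
−0.16·log₂(0.16) = 0.4230
−0.17·log₂(0.17) = 0.4346
−0.07·log₂(0.07) = 0.2686
−0.17·log₂(0.17) = 0.4346
−0.43·log₂(0.43) = 0.5236
Sum ≈ 2.0843 → 2.084 bits.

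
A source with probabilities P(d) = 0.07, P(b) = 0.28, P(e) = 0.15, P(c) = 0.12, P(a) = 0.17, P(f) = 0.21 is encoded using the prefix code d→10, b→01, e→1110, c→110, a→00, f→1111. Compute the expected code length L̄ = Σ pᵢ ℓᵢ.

2.84 bits/symbol

L̄ = Σ pᵢ·ℓᵢ = 0.07·2 + 0.28·2 + 0.15·4 + 0.12·3 + 0.17·2 + 0.21·4 = 2.84 bits/symbol.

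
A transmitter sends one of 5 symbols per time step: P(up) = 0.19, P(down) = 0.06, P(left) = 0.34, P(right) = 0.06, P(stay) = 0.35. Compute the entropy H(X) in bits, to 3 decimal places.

H = −Σ pᵢ log₂ pᵢ.
−0.19·log₂(0.19) = 0.4552
−0.06·log₂(0.06) = 0.2435
−0.34·log₂(0.34) = 0.5292
−0.06·log₂(0.06) = 0.2435
−0.35·log₂(0.35) = 0.5301
Sum ≈ 2.0016 → 2.002 bits.

2.002 bits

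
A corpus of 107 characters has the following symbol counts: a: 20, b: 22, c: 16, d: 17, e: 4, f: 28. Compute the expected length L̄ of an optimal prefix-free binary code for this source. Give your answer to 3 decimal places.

2.533 bits/symbol

Probabilities are the counts divided by 107.
Repeatedly combine the two least-probable nodes; the expected code length is the sum of the merged weights.
merge 4/107 + 16/107 → 20/107
merge 17/107 + 20/107 → 37/107
merge 20/107 + 22/107 → 42/107
merge 28/107 + 37/107 → 65/107
merge 42/107 + 65/107 → 1
L = 20/107 + 37/107 + 42/107 + 65/107 + 1 = 271/107 ≈ 2.533 bits/symbol.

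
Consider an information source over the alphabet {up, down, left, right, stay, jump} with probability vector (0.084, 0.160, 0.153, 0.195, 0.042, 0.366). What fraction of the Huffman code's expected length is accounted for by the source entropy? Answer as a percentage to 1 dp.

96.9%

Entropy H = −Σ p log₂ p ≈ 2.3203 bits.
Huffman merges: 21/500+21/250→63/500; 63/500+153/1000→279/1000; 4/25+39/200→71/200; 279/1000+71/200→317/500; 183/500+317/500→1. L = 1197/500 ≈ 2.3940.
Efficiency = H/L = 2.3203/2.3940 = 96.9%.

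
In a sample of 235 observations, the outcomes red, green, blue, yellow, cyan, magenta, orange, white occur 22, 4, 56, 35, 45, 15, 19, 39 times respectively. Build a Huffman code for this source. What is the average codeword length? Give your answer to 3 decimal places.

2.813 bits/symbol

Probabilities are the counts divided by 235.
Repeatedly combine the two least-probable nodes; the expected code length is the sum of the merged weights.
merge 4/235 + 3/47 → 19/235
merge 19/235 + 19/235 → 38/235
merge 22/235 + 7/47 → 57/235
merge 38/235 + 39/235 → 77/235
merge 9/47 + 56/235 → 101/235
merge 57/235 + 77/235 → 134/235
merge 101/235 + 134/235 → 1
L = 19/235 + 38/235 + 57/235 + 77/235 + 101/235 + 134/235 + 1 = 661/235 ≈ 2.813 bits/symbol.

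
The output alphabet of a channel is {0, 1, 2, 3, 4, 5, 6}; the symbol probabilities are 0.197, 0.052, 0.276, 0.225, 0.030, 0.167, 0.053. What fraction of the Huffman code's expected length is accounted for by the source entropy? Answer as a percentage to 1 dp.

Entropy H = −Σ p log₂ p ≈ 2.4879 bits.
Huffman merges: 3/100+13/250→41/500; 53/1000+41/500→27/200; 27/200+167/1000→151/500; 197/1000+9/40→211/500; 69/250+151/500→289/500; 211/500+289/500→1. L = 2519/1000 ≈ 2.5190.
Efficiency = H/L = 2.4879/2.5190 = 98.8%.

98.8%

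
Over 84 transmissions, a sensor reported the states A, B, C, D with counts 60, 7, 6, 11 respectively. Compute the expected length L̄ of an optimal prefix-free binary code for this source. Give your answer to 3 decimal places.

Probabilities are the counts divided by 84.
Repeatedly combine the two least-probable nodes; the expected code length is the sum of the merged weights.
merge 1/14 + 1/12 → 13/84
merge 11/84 + 13/84 → 2/7
merge 2/7 + 5/7 → 1
L = 13/84 + 2/7 + 1 = 121/84 ≈ 1.440 bits/symbol.

1.440 bits/symbol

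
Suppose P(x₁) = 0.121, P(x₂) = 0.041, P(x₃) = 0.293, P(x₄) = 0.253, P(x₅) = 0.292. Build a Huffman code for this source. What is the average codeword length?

2.162 bits/symbol

Repeatedly combine the two least-probable nodes; the expected code length is the sum of the merged weights.
merge 41/1000 + 121/1000 → 81/500
merge 81/500 + 253/1000 → 83/200
merge 73/250 + 293/1000 → 117/200
merge 83/200 + 117/200 → 1
L = 81/500 + 83/200 + 117/200 + 1 = 1081/500 = 2.162 bits/symbol.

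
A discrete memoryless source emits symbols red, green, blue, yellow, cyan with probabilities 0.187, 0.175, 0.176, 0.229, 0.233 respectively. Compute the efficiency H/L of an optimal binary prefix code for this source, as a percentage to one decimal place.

98.3%

Entropy H = −Σ p log₂ p ≈ 2.3102 bits.
Huffman merges: 7/40+22/125→351/1000; 187/1000+229/1000→52/125; 233/1000+351/1000→73/125; 52/125+73/125→1. L = 2351/1000 ≈ 2.3510.
Efficiency = H/L = 2.3102/2.3510 = 98.3%.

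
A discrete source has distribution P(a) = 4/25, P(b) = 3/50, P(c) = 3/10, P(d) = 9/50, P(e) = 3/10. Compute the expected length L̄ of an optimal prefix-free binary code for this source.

2.22 bits/symbol

Repeatedly combine the two least-probable nodes; the expected code length is the sum of the merged weights.
merge 3/50 + 4/25 → 11/50
merge 9/50 + 11/50 → 2/5
merge 3/10 + 3/10 → 3/5
merge 2/5 + 3/5 → 1
L = 11/50 + 2/5 + 3/5 + 1 = 111/50 = 2.22 bits/symbol.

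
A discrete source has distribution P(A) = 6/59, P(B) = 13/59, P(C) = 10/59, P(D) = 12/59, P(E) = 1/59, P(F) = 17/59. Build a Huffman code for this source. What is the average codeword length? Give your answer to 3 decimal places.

2.407 bits/symbol

Repeatedly combine the two least-probable nodes; the expected code length is the sum of the merged weights.
merge 1/59 + 6/59 → 7/59
merge 7/59 + 10/59 → 17/59
merge 12/59 + 13/59 → 25/59
merge 17/59 + 17/59 → 34/59
merge 25/59 + 34/59 → 1
L = 7/59 + 17/59 + 25/59 + 34/59 + 1 = 142/59 ≈ 2.407 bits/symbol.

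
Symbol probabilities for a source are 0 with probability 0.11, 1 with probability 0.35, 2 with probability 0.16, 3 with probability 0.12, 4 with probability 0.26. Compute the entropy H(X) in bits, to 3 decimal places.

2.176 bits

H = −Σ pᵢ log₂ pᵢ.
−0.11·log₂(0.11) = 0.3503
−0.35·log₂(0.35) = 0.5301
−0.16·log₂(0.16) = 0.4230
−0.12·log₂(0.12) = 0.3671
−0.26·log₂(0.26) = 0.5053
Sum ≈ 2.1758 → 2.176 bits.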